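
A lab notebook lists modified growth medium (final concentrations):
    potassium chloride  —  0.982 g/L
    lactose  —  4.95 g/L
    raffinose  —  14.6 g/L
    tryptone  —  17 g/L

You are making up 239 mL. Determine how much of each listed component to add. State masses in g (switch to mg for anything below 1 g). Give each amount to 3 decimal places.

potassium chloride 234.698 mg; lactose 1.183 g; raffinose 3.489 g; tryptone 4.063 g

Working volume: 239 mL = 0.239 L.
potassium chloride: 0.982 g/L × 0.239 L = 0.234698 g = 234.698 mg
lactose: 4.95 g/L × 0.239 L = 1.183 g
raffinose: 14.6 g/L × 0.239 L = 3.489 g
tryptone: 17 g/L × 0.239 L = 4.063 g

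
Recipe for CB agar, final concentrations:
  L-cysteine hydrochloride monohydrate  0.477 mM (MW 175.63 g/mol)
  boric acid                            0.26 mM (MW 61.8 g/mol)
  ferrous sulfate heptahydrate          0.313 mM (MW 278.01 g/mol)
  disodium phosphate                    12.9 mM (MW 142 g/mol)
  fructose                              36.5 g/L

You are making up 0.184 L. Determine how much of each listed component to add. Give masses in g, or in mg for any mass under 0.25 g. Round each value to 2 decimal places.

Working volume: 0.184 L.
L-cysteine hydrochloride monohydrate: 0.477 mmol/L × 175.63 mg/mmol × 0.184 L = 15.41 mg
boric acid: 0.26 mmol/L × 61.8 mg/mmol × 0.184 L = 2.96 mg
ferrous sulfate heptahydrate: 0.313 mmol/L × 278.01 mg/mmol × 0.184 L = 16.01 mg
disodium phosphate: 12.9 mmol/L × 142 g/mol × 0.184 L ÷ 1000 = 0.34 g
fructose: 36.5 g/L × 0.184 L = 6.72 g

L-cysteine hydrochloride monohydrate 15.41 mg; boric acid 2.96 mg; ferrous sulfate heptahydrate 16.01 mg; disodium phosphate 0.34 g; fructose 6.72 g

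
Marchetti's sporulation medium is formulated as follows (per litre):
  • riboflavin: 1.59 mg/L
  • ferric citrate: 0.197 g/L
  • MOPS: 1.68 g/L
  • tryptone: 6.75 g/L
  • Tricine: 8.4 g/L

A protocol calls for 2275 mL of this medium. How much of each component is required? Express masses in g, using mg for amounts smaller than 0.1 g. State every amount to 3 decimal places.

riboflavin 3.617 mg; ferric citrate 0.448 g; MOPS 3.822 g; tryptone 15.356 g; Tricine 19.110 g

Target volume = 2275 mL = 2.275 L.
riboflavin: 1.59 mg/L × 2.275 L = 3.617 mg
ferric citrate: 0.197 g/L × 2.275 L = 0.448 g
MOPS: 1.68 g/L × 2.275 L = 3.822 g
tryptone: 6.75 g/L × 2.275 L = 15.356 g
Tricine: 8.4 g/L × 2.275 L = 19.110 g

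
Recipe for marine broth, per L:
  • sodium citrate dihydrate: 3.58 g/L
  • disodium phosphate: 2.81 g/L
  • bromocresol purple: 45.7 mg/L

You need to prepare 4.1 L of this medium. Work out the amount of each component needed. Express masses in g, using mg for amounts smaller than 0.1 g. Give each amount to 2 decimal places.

sodium citrate dihydrate 14.68 g; disodium phosphate 11.52 g; bromocresol purple 0.19 g

Scale factor relative to 1 L: 4.1.
sodium citrate dihydrate: 3.58 g/L × 4.1 L = 14.68 g
disodium phosphate: 2.81 g/L × 4.1 L = 11.52 g
bromocresol purple: 45.7 mg/L × 4.1 L = 187.37 mg = 0.19 g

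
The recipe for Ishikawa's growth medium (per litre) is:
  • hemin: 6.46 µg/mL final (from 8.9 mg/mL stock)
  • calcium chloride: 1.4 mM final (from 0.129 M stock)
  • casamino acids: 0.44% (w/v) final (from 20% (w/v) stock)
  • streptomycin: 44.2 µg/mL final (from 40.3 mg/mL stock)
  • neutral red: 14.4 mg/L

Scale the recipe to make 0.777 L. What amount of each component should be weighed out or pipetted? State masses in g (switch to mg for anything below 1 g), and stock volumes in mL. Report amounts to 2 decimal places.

hemin 0.56 mL; calcium chloride 8.43 mL; casamino acids 17.09 mL; streptomycin 0.85 mL; neutral red 11.19 mg

Working volume: 0.777 L.
hemin: dilute stock: 6.46 µg/mL × 777 mL ÷ 8900 µg/mL = 0.56 mL
calcium chloride: dilute stock: 1.4 mM × 777 mL ÷ 129 mM = 8.43 mL
casamino acids: V = C2·V2/C1 = 0.44% ÷ 20% × 777 mL = 17.09 mL
streptomycin: V = C2·V2/C1 = 44.2 µg/mL × 777 mL ÷ 40300 µg/mL = 0.85 mL
neutral red: 14.4 mg/L × 0.777 L = 11.19 mg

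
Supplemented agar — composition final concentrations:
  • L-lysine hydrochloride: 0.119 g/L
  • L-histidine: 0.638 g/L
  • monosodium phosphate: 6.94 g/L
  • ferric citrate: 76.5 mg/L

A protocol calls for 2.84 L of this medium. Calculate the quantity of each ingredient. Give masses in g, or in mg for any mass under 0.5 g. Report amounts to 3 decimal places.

L-lysine hydrochloride 337.960 mg; L-histidine 1.812 g; monosodium phosphate 19.710 g; ferric citrate 217.260 mg

Scale factor relative to 1 L: 2.84.
L-lysine hydrochloride: 0.119 g/L × 2.84 L = 0.33796 g = 337.960 mg
L-histidine: 0.638 g/L × 2.84 L = 1.812 g
monosodium phosphate: 6.94 g/L × 2.84 L = 19.710 g
ferric citrate: 76.5 mg/L × 2.84 L = 217.260 mg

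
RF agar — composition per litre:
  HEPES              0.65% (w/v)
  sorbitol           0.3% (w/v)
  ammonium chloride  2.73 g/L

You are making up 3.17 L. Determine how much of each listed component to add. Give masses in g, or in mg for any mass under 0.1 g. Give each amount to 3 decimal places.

Scale factor relative to 1 L: 3.17.
HEPES: 0.65 g per 100 mL × 3170 mL ÷ 100 = 20.605 g
sorbitol: 0.3 g per 100 mL × 3170 mL ÷ 100 = 9.510 g
ammonium chloride: 2.73 g/L × 3.17 L = 8.654 g

HEPES 20.605 g; sorbitol 9.510 g; ammonium chloride 8.654 g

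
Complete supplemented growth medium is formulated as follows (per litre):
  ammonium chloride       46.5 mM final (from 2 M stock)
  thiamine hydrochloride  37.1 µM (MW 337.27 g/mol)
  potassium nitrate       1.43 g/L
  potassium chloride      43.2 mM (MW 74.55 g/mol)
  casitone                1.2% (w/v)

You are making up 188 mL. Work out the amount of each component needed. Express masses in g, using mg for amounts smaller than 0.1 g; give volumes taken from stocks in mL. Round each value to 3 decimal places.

ammonium chloride 4.371 mL; thiamine hydrochloride 2.352 mg; potassium nitrate 0.269 g; potassium chloride 0.605 g; casitone 2.256 g

Working volume: 188 mL = 0.188 L.
ammonium chloride: V = C2·V2/C1 = 46.5 mM × 188 mL ÷ 2000 mM = 4.371 mL
thiamine hydrochloride: 37.1 µmol/L × 337.27 g/mol × 0.188 L ÷ 1000 = 2.352 mg
potassium nitrate: 1.43 g/L × 0.188 L = 0.269 g
potassium chloride: 43.2 mmol/L × 74.55 g/mol × 0.188 L ÷ 1000 = 0.605 g
casitone: 1.2 g per 100 mL × 188 mL ÷ 100 = 2.256 g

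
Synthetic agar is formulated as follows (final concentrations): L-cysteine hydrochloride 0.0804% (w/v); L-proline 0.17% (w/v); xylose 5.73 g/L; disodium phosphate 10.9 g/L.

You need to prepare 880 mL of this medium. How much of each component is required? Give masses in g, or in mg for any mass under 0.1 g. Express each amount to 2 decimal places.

Target volume = 880 mL = 0.88 L.
L-cysteine hydrochloride: 0.0804 g per 100 mL × 880 mL ÷ 100 = 0.71 g
L-proline: 0.17 g per 100 mL × 880 mL ÷ 100 = 1.50 g
xylose: 5.73 g/L × 0.88 L = 5.04 g
disodium phosphate: 10.9 g/L × 0.88 L = 9.59 g

L-cysteine hydrochloride 0.71 g; L-proline 1.50 g; xylose 5.04 g; disodium phosphate 9.59 g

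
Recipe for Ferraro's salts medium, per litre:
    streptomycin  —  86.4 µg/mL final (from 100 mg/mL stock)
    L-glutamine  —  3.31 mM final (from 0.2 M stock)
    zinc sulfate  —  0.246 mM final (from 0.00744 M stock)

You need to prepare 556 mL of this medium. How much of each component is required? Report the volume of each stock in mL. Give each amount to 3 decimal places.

Scale factor relative to 1 L: 0.556.
streptomycin: dilute stock: 86.4 µg/mL × 556 mL ÷ 100000 µg/mL = 0.480 mL
L-glutamine: dilute stock: 3.31 mM × 556 mL ÷ 200 mM = 9.202 mL
zinc sulfate: C1V1 = C2V2 → 0.246 mM × 556 mL ÷ 7.44 mM = 18.384 mL

streptomycin 0.480 mL; L-glutamine 9.202 mL; zinc sulfate 18.384 mL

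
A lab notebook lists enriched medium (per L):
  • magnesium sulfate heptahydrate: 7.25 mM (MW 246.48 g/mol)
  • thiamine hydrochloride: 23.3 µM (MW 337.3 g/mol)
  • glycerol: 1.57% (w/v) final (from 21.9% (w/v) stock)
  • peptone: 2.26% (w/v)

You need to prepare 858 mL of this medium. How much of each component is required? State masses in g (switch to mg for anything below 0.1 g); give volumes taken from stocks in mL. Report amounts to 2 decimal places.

Working volume: 858 mL = 0.858 L.
magnesium sulfate heptahydrate: 7.25 mmol/L × 246.48 g/mol × 0.858 L ÷ 1000 = 1.53 g
thiamine hydrochloride: 23.3 µmol/L × 337.3 g/mol × 0.858 L ÷ 1000 = 6.74 mg
glycerol: C1V1 = C2V2 → 1.57% ÷ 21.9% × 858 mL = 61.51 mL
peptone: 2.26% w/v = 22.6 g/L → 22.6 × 0.858 L = 19.39 g

magnesium sulfate heptahydrate 1.53 g; thiamine hydrochloride 6.74 mg; glycerol 61.51 mL; peptone 19.39 g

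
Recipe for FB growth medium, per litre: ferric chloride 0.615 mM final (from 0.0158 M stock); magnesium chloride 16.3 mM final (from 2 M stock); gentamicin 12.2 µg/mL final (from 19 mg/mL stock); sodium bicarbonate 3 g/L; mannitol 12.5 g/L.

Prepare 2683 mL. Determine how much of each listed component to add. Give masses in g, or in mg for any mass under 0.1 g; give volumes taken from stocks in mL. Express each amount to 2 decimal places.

ferric chloride 104.43 mL; magnesium chloride 21.87 mL; gentamicin 1.72 mL; sodium bicarbonate 8.05 g; mannitol 33.54 g

Scale factor relative to 1 L: 2.683.
ferric chloride: V = C2·V2/C1 = 0.615 mM × 2683 mL ÷ 15.8 mM = 104.43 mL
magnesium chloride: V = C2·V2/C1 = 16.3 mM × 2683 mL ÷ 2000 mM = 21.87 mL
gentamicin: C1V1 = C2V2 → 12.2 µg/mL × 2683 mL ÷ 19000 µg/mL = 1.72 mL
sodium bicarbonate: 3 g/L × 2.683 L = 8.05 g
mannitol: 12.5 g/L × 2.683 L = 33.54 g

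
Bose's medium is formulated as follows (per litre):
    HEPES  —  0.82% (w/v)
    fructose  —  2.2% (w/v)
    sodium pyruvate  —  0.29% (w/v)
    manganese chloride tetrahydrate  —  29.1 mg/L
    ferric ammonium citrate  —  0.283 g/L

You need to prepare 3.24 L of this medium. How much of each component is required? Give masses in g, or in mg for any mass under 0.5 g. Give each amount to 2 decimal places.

Working volume: 3.24 L.
HEPES: 0.82% w/v = 8.2 g/L → 8.2 × 3.24 L = 26.57 g
fructose: 2.2 g per 100 mL × 3240 mL ÷ 100 = 71.28 g
sodium pyruvate: 0.29% w/v = 2.9 g/L → 2.9 × 3.24 L = 9.40 g
manganese chloride tetrahydrate: 29.1 mg/L × 3.24 L = 94.28 mg
ferric ammonium citrate: 0.283 g/L × 3.24 L = 0.92 g

HEPES 26.57 g; fructose 71.28 g; sodium pyruvate 9.40 g; manganese chloride tetrahydrate 94.28 mg; ferric ammonium citrate 0.92 g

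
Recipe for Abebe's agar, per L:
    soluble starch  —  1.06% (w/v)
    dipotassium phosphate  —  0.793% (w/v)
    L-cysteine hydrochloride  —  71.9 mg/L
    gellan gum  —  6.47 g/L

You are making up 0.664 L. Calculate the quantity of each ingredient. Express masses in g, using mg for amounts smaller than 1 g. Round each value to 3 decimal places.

soluble starch 7.038 g; dipotassium phosphate 5.266 g; L-cysteine hydrochloride 47.742 mg; gellan gum 4.296 g

Scale factor relative to 1 L: 0.664.
soluble starch: 1.06% w/v = 10.6 g/L → 10.6 × 0.664 L = 7.038 g
dipotassium phosphate: 0.793% w/v = 7.93 g/L → 7.93 × 0.664 L = 5.266 g
L-cysteine hydrochloride: 71.9 mg/L × 0.664 L = 47.742 mg
gellan gum: 6.47 g/L × 0.664 L = 4.296 g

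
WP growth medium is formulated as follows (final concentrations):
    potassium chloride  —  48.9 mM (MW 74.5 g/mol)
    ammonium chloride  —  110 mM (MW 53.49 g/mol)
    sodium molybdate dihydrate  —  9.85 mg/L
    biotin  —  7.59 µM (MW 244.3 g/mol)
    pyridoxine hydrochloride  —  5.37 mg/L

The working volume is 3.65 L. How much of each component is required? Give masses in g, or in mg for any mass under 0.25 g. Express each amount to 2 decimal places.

potassium chloride 13.30 g; ammonium chloride 21.48 g; sodium molybdate dihydrate 35.95 mg; biotin 6.77 mg; pyridoxine hydrochloride 19.60 mg

Working volume: 3.65 L.
potassium chloride: 48.9 mmol/L × 74.5 g/mol × 3.65 L ÷ 1000 = 13.30 g
ammonium chloride: 110 mmol/L × 53.49 g/mol × 3.65 L ÷ 1000 = 21.48 g
sodium molybdate dihydrate: 9.85 mg/L × 3.65 L = 35.95 mg
biotin: 7.59 µmol/L × 244.3 g/mol × 3.65 L ÷ 1000 = 6.77 mg
pyridoxine hydrochloride: 5.37 mg/L × 3.65 L = 19.60 mg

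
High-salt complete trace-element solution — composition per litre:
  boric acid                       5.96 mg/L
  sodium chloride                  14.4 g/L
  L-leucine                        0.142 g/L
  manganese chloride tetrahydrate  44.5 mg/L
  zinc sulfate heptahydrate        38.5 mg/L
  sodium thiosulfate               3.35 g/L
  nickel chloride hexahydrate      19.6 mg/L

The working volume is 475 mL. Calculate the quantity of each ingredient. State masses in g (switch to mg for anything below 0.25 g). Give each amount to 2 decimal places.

Working volume: 475 mL = 0.475 L.
boric acid: 5.96 mg/L × 0.475 L = 2.83 mg
sodium chloride: 14.4 g/L × 0.475 L = 6.84 g
L-leucine: 0.142 g/L × 0.475 L = 0.06745 g = 67.45 mg
manganese chloride tetrahydrate: 44.5 mg/L × 0.475 L = 21.14 mg
zinc sulfate heptahydrate: 38.5 mg/L × 0.475 L = 18.29 mg
sodium thiosulfate: 3.35 g/L × 0.475 L = 1.59 g
nickel chloride hexahydrate: 19.6 mg/L × 0.475 L = 9.31 mg

boric acid 2.83 mg; sodium chloride 6.84 g; L-leucine 67.45 mg; manganese chloride tetrahydrate 21.14 mg; zinc sulfate heptahydrate 18.29 mg; sodium thiosulfate 1.59 g; nickel chloride hexahydrate 9.31 mg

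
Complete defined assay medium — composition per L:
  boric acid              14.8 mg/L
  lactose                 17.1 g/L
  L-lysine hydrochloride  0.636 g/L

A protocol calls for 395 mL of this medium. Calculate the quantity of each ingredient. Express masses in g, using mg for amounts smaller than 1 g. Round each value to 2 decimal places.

boric acid 5.85 mg; lactose 6.75 g; L-lysine hydrochloride 251.22 mg

Working volume: 395 mL = 0.395 L.
boric acid: 14.8 mg/L × 0.395 L = 5.85 mg
lactose: 17.1 g/L × 0.395 L = 6.75 g
L-lysine hydrochloride: 0.636 g/L × 0.395 L = 0.25122 g = 251.22 mg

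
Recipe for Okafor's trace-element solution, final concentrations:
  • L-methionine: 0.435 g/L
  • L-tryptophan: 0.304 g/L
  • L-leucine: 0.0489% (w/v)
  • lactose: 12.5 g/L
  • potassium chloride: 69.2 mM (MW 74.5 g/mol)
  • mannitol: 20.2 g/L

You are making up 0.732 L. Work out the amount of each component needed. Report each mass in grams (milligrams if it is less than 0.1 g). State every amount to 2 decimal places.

L-methionine 0.32 g; L-tryptophan 0.22 g; L-leucine 0.36 g; lactose 9.15 g; potassium chloride 3.77 g; mannitol 14.79 g

Scale factor relative to 1 L: 0.732.
L-methionine: 0.435 g/L × 0.732 L = 0.32 g
L-tryptophan: 0.304 g/L × 0.732 L = 0.22 g
L-leucine: 0.0489 g per 100 mL × 732 mL ÷ 100 = 0.36 g
lactose: 12.5 g/L × 0.732 L = 9.15 g
potassium chloride: 69.2 mmol/L × 74.5 g/mol × 0.732 L ÷ 1000 = 3.77 g
mannitol: 20.2 g/L × 0.732 L = 14.79 g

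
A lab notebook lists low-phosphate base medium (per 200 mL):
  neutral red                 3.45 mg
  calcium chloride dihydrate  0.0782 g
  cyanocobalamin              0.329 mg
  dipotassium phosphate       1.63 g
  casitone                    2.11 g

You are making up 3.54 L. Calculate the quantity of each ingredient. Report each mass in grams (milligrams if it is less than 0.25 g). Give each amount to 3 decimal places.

neutral red 61.065 mg; calcium chloride dihydrate 1.384 g; cyanocobalamin 5.823 mg; dipotassium phosphate 28.851 g; casitone 37.347 g

Scale factor = 3540 mL / 200 mL = 17.7.
neutral red: 3.45 mg × (3540 mL / 200 mL) = 61.065 mg
calcium chloride dihydrate: 0.0782 g × (3540 mL / 200 mL) = 1.384 g
cyanocobalamin: 0.329 mg × (3540 mL / 200 mL) = 5.823 mg
dipotassium phosphate: 1.63 g × (3540 mL / 200 mL) = 28.851 g
casitone: 2.11 g × (3540 mL / 200 mL) = 37.347 g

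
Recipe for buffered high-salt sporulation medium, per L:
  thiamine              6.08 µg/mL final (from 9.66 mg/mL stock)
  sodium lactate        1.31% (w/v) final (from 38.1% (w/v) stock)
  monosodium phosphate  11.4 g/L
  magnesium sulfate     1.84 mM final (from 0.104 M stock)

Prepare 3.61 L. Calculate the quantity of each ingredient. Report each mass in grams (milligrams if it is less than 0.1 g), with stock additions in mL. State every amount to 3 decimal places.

thiamine 2.272 mL; sodium lactate 124.123 mL; monosodium phosphate 41.154 g; magnesium sulfate 63.869 mL

Working volume: 3.61 L.
thiamine: dilute stock: 6.08 µg/mL × 3610 mL ÷ 9660 µg/mL = 2.272 mL
sodium lactate: V = C2·V2/C1 = 1.31% ÷ 38.1% × 3610 mL = 124.123 mL
monosodium phosphate: 11.4 g/L × 3.61 L = 41.154 g
magnesium sulfate: V = C2·V2/C1 = 1.84 mM × 3610 mL ÷ 104 mM = 63.869 mL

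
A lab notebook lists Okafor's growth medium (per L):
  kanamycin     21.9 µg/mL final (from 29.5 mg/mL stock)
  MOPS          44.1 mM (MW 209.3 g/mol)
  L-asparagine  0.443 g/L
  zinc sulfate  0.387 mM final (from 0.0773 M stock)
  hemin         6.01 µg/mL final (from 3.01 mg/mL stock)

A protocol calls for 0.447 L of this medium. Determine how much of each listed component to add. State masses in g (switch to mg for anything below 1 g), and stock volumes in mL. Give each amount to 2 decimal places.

kanamycin 0.33 mL; MOPS 4.13 g; L-asparagine 198.02 mg; zinc sulfate 2.24 mL; hemin 0.89 mL

Scale factor relative to 1 L: 0.447.
kanamycin: V = C2·V2/C1 = 21.9 µg/mL × 447 mL ÷ 29500 µg/mL = 0.33 mL
MOPS: 44.1 mmol/L × 209.3 g/mol × 0.447 L ÷ 1000 = 4.13 g
L-asparagine: 0.443 g/L × 0.447 L = 0.198021 g = 198.02 mg
zinc sulfate: C1V1 = C2V2 → 0.387 mM × 447 mL ÷ 77.3 mM = 2.24 mL
hemin: dilute stock: 6.01 µg/mL × 447 mL ÷ 3010 µg/mL = 0.89 mL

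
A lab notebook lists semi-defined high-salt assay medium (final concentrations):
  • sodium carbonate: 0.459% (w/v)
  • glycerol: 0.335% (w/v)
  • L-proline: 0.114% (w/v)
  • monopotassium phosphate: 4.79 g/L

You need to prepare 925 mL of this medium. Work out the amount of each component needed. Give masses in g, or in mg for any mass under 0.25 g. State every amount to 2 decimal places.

sodium carbonate 4.25 g; glycerol 3.10 g; L-proline 1.05 g; monopotassium phosphate 4.43 g

Working volume: 925 mL = 0.925 L.
sodium carbonate: 0.459 g per 100 mL × 925 mL ÷ 100 = 4.25 g
glycerol: 0.335 g per 100 mL × 925 mL ÷ 100 = 3.10 g
L-proline: 0.114 g per 100 mL × 925 mL ÷ 100 = 1.05 g
monopotassium phosphate: 4.79 g/L × 0.925 L = 4.43 g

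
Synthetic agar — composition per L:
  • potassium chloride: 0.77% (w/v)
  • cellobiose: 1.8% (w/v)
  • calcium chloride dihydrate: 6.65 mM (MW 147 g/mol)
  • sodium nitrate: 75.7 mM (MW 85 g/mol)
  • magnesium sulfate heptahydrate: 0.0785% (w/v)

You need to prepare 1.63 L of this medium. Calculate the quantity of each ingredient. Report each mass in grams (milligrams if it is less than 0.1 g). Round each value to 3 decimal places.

potassium chloride 12.551 g; cellobiose 29.340 g; calcium chloride dihydrate 1.593 g; sodium nitrate 10.488 g; magnesium sulfate heptahydrate 1.280 g

Working volume: 1.63 L.
potassium chloride: 0.77 g per 100 mL × 1630 mL ÷ 100 = 12.551 g
cellobiose: 1.8 g per 100 mL × 1630 mL ÷ 100 = 29.340 g
calcium chloride dihydrate: 6.65 mmol/L × 147 g/mol × 1.63 L ÷ 1000 = 1.593 g
sodium nitrate: 75.7 mmol/L × 85 g/mol × 1.63 L ÷ 1000 = 10.488 g
magnesium sulfate heptahydrate: 0.0785 g per 100 mL × 1630 mL ÷ 100 = 1.280 g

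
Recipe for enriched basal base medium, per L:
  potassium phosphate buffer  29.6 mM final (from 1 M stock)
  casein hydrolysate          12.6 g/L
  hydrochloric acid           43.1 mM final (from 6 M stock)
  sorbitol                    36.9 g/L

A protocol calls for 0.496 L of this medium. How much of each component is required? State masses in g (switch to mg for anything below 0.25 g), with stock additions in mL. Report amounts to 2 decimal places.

potassium phosphate buffer 14.68 mL; casein hydrolysate 6.25 g; hydrochloric acid 3.56 mL; sorbitol 18.30 g

Working volume: 0.496 L.
potassium phosphate buffer: V = C2·V2/C1 = 29.6 mM × 496 mL ÷ 1000 mM = 14.68 mL
casein hydrolysate: 12.6 g/L × 0.496 L = 6.25 g
hydrochloric acid: dilute stock: 43.1 mM × 496 mL ÷ 6000 mM = 3.56 mL
sorbitol: 36.9 g/L × 0.496 L = 18.30 g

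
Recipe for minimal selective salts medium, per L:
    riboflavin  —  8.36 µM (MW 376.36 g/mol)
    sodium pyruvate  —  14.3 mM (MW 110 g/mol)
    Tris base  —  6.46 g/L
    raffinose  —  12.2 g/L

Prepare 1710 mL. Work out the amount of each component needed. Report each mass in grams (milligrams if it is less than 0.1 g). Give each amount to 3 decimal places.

Scale factor relative to 1 L: 1.71.
riboflavin: 8.36 µmol/L × 376.36 g/mol × 1.71 L ÷ 1000 = 5.380 mg
sodium pyruvate: 14.3 mmol/L × 110 g/mol × 1.71 L ÷ 1000 = 2.690 g
Tris base: 6.46 g/L × 1.71 L = 11.047 g
raffinose: 12.2 g/L × 1.71 L = 20.862 g

riboflavin 5.380 mg; sodium pyruvate 2.690 g; Tris base 11.047 g; raffinose 20.862 g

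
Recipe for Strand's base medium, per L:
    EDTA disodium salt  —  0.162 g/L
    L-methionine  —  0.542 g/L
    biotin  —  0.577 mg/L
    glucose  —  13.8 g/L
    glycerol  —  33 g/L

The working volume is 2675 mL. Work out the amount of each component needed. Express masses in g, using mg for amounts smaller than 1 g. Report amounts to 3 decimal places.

Scale factor relative to 1 L: 2.675.
EDTA disodium salt: 0.162 g/L × 2.675 L = 0.43335 g = 433.350 mg
L-methionine: 0.542 g/L × 2.675 L = 1.450 g
biotin: 0.577 mg/L × 2.675 L = 1.543 mg
glucose: 13.8 g/L × 2.675 L = 36.915 g
glycerol: 33 g/L × 2.675 L = 88.275 g

EDTA disodium salt 433.350 mg; L-methionine 1.450 g; biotin 1.543 mg; glucose 36.915 g; glycerol 88.275 g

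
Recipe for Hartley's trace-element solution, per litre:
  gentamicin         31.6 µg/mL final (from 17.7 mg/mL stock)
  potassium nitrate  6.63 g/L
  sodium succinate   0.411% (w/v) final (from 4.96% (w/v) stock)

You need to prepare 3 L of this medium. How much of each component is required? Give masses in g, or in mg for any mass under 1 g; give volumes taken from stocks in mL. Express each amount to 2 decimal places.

gentamicin 5.36 mL; potassium nitrate 19.89 g; sodium succinate 248.59 mL

Scale factor relative to 1 L: 3.
gentamicin: V = C2·V2/C1 = 31.6 µg/mL × 3000 mL ÷ 17700 µg/mL = 5.36 mL
potassium nitrate: 6.63 g/L × 3 L = 19.89 g
sodium succinate: V = C2·V2/C1 = 0.411% ÷ 4.96% × 3000 mL = 248.59 mL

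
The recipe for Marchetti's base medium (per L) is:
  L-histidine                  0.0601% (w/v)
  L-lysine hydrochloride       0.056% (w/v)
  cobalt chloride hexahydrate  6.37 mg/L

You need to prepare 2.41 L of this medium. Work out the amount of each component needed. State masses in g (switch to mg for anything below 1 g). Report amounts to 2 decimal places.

Working volume: 2.41 L.
L-histidine: 0.0601% w/v = 0.601 g/L → 0.601 × 2.41 L = 1.45 g
L-lysine hydrochloride: 0.056 g per 100 mL × 2410 mL ÷ 100 = 1.35 g
cobalt chloride hexahydrate: 6.37 mg/L × 2.41 L = 15.35 mg

L-histidine 1.45 g; L-lysine hydrochloride 1.35 g; cobalt chloride hexahydrate 15.35 mg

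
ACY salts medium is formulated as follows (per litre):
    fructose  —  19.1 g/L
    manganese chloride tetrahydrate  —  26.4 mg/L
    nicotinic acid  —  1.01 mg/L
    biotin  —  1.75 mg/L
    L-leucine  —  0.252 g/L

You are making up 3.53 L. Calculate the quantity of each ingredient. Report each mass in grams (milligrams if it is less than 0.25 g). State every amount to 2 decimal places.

Scale factor relative to 1 L: 3.53.
fructose: 19.1 g/L × 3.53 L = 67.42 g
manganese chloride tetrahydrate: 26.4 mg/L × 3.53 L = 93.19 mg
nicotinic acid: 1.01 mg/L × 3.53 L = 3.57 mg
biotin: 1.75 mg/L × 3.53 L = 6.18 mg
L-leucine: 0.252 g/L × 3.53 L = 0.89 g

fructose 67.42 g; manganese chloride tetrahydrate 93.19 mg; nicotinic acid 3.57 mg; biotin 6.18 mg; L-leucine 0.89 g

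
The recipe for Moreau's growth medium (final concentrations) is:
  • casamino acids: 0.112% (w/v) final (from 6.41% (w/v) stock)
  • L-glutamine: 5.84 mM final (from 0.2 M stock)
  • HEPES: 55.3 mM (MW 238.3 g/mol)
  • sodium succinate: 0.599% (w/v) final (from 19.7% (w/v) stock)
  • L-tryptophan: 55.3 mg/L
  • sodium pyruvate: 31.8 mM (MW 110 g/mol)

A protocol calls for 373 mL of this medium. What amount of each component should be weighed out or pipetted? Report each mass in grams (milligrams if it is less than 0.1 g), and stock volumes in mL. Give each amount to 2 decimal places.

casamino acids 6.52 mL; L-glutamine 10.89 mL; HEPES 4.92 g; sodium succinate 11.34 mL; L-tryptophan 20.63 mg; sodium pyruvate 1.30 g

Target volume = 373 mL = 0.373 L.
casamino acids: C1V1 = C2V2 → 0.112% ÷ 6.41% × 373 mL = 6.52 mL
L-glutamine: C1V1 = C2V2 → 5.84 mM × 373 mL ÷ 200 mM = 10.89 mL
HEPES: 55.3 mmol/L × 238.3 g/mol × 0.373 L ÷ 1000 = 4.92 g
sodium succinate: V = C2·V2/C1 = 0.599% ÷ 19.7% × 373 mL = 11.34 mL
L-tryptophan: 55.3 mg/L × 0.373 L = 20.63 mg
sodium pyruvate: 31.8 mmol/L × 110 g/mol × 0.373 L ÷ 1000 = 1.30 g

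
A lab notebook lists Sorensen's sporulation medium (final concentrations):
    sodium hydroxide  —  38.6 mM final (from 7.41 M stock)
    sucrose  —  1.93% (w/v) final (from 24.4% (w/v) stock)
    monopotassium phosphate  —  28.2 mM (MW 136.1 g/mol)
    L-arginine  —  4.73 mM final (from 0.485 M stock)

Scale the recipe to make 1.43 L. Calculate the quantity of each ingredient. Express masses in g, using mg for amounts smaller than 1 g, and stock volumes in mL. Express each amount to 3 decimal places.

sodium hydroxide 7.449 mL; sucrose 113.111 mL; monopotassium phosphate 5.488 g; L-arginine 13.946 mL

Working volume: 1.43 L.
sodium hydroxide: dilute stock: 38.6 mM × 1430 mL ÷ 7410 mM = 7.449 mL
sucrose: C1V1 = C2V2 → 1.93% ÷ 24.4% × 1430 mL = 113.111 mL
monopotassium phosphate: 28.2 mmol/L × 136.1 g/mol × 1.43 L ÷ 1000 = 5.488 g
L-arginine: V = C2·V2/C1 = 4.73 mM × 1430 mL ÷ 485 mM = 13.946 mL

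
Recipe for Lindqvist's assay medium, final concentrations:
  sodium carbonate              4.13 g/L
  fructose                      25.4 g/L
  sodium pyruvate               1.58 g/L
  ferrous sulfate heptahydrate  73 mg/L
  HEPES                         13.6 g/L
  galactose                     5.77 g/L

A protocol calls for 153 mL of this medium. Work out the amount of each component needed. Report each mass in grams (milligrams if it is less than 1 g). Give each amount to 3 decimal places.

sodium carbonate 631.890 mg; fructose 3.886 g; sodium pyruvate 241.740 mg; ferrous sulfate heptahydrate 11.169 mg; HEPES 2.081 g; galactose 882.810 mg

Working volume: 153 mL = 0.153 L.
sodium carbonate: 4.13 g/L × 0.153 L = 0.63189 g = 631.890 mg
fructose: 25.4 g/L × 0.153 L = 3.886 g
sodium pyruvate: 1.58 g/L × 0.153 L = 0.24174 g = 241.740 mg
ferrous sulfate heptahydrate: 73 mg/L × 0.153 L = 11.169 mg
HEPES: 13.6 g/L × 0.153 L = 2.081 g
galactose: 5.77 g/L × 0.153 L = 0.88281 g = 882.810 mg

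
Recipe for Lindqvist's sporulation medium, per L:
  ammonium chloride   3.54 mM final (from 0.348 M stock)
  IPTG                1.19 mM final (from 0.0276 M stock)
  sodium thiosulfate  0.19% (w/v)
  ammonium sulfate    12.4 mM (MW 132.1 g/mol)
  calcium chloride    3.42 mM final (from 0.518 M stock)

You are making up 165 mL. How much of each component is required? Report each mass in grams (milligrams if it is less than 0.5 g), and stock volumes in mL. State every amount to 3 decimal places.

Working volume: 165 mL = 0.165 L.
ammonium chloride: V = C2·V2/C1 = 3.54 mM × 165 mL ÷ 348 mM = 1.678 mL
IPTG: C1V1 = C2V2 → 1.19 mM × 165 mL ÷ 27.6 mM = 7.114 mL
sodium thiosulfate: 0.19% w/v = 1.9 g/L → 1.9 × 0.165 L = 0.3135 g = 313.500 mg
ammonium sulfate: 12.4 mmol/L × 132.1 mg/mmol × 0.165 L = 270.277 mg
calcium chloride: V = C2·V2/C1 = 3.42 mM × 165 mL ÷ 518 mM = 1.089 mL

ammonium chloride 1.678 mL; IPTG 7.114 mL; sodium thiosulfate 313.500 mg; ammonium sulfate 270.277 mg; calcium chloride 1.089 mL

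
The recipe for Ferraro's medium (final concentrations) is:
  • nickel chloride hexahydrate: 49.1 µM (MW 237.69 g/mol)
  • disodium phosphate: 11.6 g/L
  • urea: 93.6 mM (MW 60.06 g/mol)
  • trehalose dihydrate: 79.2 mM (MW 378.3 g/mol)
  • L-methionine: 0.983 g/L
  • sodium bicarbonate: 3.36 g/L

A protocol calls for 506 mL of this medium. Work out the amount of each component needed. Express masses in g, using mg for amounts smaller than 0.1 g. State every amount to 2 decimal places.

Target volume = 506 mL = 0.506 L.
nickel chloride hexahydrate: 49.1 µmol/L × 237.69 g/mol × 0.506 L ÷ 1000 = 5.91 mg
disodium phosphate: 11.6 g/L × 0.506 L = 5.87 g
urea: 93.6 mmol/L × 60.06 g/mol × 0.506 L ÷ 1000 = 2.84 g
trehalose dihydrate: 79.2 mmol/L × 378.3 g/mol × 0.506 L ÷ 1000 = 15.16 g
L-methionine: 0.983 g/L × 0.506 L = 0.50 g
sodium bicarbonate: 3.36 g/L × 0.506 L = 1.70 g

nickel chloride hexahydrate 5.91 mg; disodium phosphate 5.87 g; urea 2.84 g; trehalose dihydrate 15.16 g; L-methionine 0.50 g; sodium bicarbonate 1.70 g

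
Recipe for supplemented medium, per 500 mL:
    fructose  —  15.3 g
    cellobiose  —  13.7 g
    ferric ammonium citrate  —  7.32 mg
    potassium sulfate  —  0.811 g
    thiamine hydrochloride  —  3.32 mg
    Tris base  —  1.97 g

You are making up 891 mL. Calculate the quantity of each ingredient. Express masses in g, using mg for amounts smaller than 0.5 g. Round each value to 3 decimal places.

Ratio of target to recipe volume: 891 / 500 = 1.782.
fructose: 15.3 g × (891 mL / 500 mL) = 27.265 g
cellobiose: 13.7 g × (891 mL / 500 mL) = 24.413 g
ferric ammonium citrate: 7.32 mg × (891 mL / 500 mL) = 13.044 mg
potassium sulfate: 0.811 g × (891 mL / 500 mL) = 1.445 g
thiamine hydrochloride: 3.32 mg × (891 mL / 500 mL) = 5.916 mg
Tris base: 1.97 g × (891 mL / 500 mL) = 3.511 g

fructose 27.265 g; cellobiose 24.413 g; ferric ammonium citrate 13.044 mg; potassium sulfate 1.445 g; thiamine hydrochloride 5.916 mg; Tris base 3.511 g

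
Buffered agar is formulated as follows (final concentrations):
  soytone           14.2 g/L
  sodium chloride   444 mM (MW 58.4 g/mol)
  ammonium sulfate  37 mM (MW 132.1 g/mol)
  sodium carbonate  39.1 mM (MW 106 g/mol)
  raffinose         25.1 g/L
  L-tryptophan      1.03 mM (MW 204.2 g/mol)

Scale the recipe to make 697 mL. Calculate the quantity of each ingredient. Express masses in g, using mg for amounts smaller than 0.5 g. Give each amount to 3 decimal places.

soytone 9.897 g; sodium chloride 18.073 g; ammonium sulfate 3.407 g; sodium carbonate 2.889 g; raffinose 17.495 g; L-tryptophan 146.597 mg

Scale factor relative to 1 L: 0.697.
soytone: 14.2 g/L × 0.697 L = 9.897 g
sodium chloride: 444 mmol/L × 58.4 g/mol × 0.697 L ÷ 1000 = 18.073 g
ammonium sulfate: 37 mmol/L × 132.1 g/mol × 0.697 L ÷ 1000 = 3.407 g
sodium carbonate: 39.1 mmol/L × 106 g/mol × 0.697 L ÷ 1000 = 2.889 g
raffinose: 25.1 g/L × 0.697 L = 17.495 g
L-tryptophan: 1.03 mmol/L × 204.2 mg/mmol × 0.697 L = 146.597 mg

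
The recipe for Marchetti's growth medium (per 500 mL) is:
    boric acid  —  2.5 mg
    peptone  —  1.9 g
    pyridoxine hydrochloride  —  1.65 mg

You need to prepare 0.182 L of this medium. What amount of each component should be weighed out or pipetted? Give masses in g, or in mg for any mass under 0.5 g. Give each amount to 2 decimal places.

boric acid 0.91 mg; peptone 0.69 g; pyridoxine hydrochloride 0.60 mg

Ratio of target to recipe volume: 182 / 500 = 0.364.
boric acid: 2.5 mg × (182 mL / 500 mL) = 0.91 mg
peptone: 1.9 g × (182 mL / 500 mL) = 0.69 g
pyridoxine hydrochloride: 1.65 mg × (182 mL / 500 mL) = 0.60 mg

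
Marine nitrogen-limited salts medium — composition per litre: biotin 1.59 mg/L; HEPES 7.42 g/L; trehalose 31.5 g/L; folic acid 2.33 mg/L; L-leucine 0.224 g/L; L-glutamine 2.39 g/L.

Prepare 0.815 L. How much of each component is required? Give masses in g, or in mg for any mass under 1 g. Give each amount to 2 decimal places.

Scale factor relative to 1 L: 0.815.
biotin: 1.59 mg/L × 0.815 L = 1.30 mg
HEPES: 7.42 g/L × 0.815 L = 6.05 g
trehalose: 31.5 g/L × 0.815 L = 25.67 g
folic acid: 2.33 mg/L × 0.815 L = 1.90 mg
L-leucine: 0.224 g/L × 0.815 L = 0.18256 g = 182.56 mg
L-glutamine: 2.39 g/L × 0.815 L = 1.95 g

biotin 1.30 mg; HEPES 6.05 g; trehalose 25.67 g; folic acid 1.90 mg; L-leucine 182.56 mg; L-glutamine 1.95 g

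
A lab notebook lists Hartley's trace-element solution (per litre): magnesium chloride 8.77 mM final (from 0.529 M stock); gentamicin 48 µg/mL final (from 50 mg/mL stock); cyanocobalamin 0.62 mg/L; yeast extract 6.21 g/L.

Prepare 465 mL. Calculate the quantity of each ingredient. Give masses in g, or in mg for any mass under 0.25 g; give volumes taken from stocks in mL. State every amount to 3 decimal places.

magnesium chloride 7.709 mL; gentamicin 0.446 mL; cyanocobalamin 0.288 mg; yeast extract 2.888 g

Working volume: 465 mL = 0.465 L.
magnesium chloride: V = C2·V2/C1 = 8.77 mM × 465 mL ÷ 529 mM = 7.709 mL
gentamicin: C1V1 = C2V2 → 48 µg/mL × 465 mL ÷ 50000 µg/mL = 0.446 mL
cyanocobalamin: 0.62 mg/L × 0.465 L = 0.288 mg
yeast extract: 6.21 g/L × 0.465 L = 2.888 g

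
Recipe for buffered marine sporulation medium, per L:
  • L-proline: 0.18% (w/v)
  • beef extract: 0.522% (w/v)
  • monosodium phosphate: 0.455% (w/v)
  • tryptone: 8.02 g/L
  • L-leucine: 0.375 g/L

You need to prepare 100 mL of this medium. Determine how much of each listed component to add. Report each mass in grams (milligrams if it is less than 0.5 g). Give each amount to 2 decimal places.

L-proline 180.00 mg; beef extract 0.52 g; monosodium phosphate 455.00 mg; tryptone 0.80 g; L-leucine 37.50 mg

Target volume = 100 mL = 0.1 L.
L-proline: 0.18 g per 100 mL × 100 mL ÷ 100 = 0.18 g = 180.00 mg
beef extract: 0.522 g per 100 mL × 100 mL ÷ 100 = 0.52 g
monosodium phosphate: 0.455% w/v = 4.55 g/L → 4.55 × 0.1 L = 0.455 g = 455.00 mg
tryptone: 8.02 g/L × 0.1 L = 0.80 g
L-leucine: 0.375 g/L × 0.1 L = 0.0375 g = 37.50 mg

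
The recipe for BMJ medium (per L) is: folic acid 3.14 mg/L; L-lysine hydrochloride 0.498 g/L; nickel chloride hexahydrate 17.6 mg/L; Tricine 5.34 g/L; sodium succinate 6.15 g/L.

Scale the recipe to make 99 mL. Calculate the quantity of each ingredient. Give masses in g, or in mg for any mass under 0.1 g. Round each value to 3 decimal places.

Scale factor relative to 1 L: 0.099.
folic acid: 3.14 mg/L × 0.099 L = 0.311 mg
L-lysine hydrochloride: 0.498 g/L × 0.099 L = 0.049302 g = 49.302 mg
nickel chloride hexahydrate: 17.6 mg/L × 0.099 L = 1.742 mg
Tricine: 5.34 g/L × 0.099 L = 0.529 g
sodium succinate: 6.15 g/L × 0.099 L = 0.609 g

folic acid 0.311 mg; L-lysine hydrochloride 49.302 mg; nickel chloride hexahydrate 1.742 mg; Tricine 0.529 g; sodium succinate 0.609 g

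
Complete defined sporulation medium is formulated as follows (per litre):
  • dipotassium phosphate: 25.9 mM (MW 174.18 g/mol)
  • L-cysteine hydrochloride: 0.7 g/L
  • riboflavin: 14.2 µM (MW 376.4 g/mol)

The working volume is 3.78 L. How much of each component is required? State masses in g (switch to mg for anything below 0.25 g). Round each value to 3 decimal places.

dipotassium phosphate 17.053 g; L-cysteine hydrochloride 2.646 g; riboflavin 20.204 mg

Working volume: 3.78 L.
dipotassium phosphate: 25.9 mmol/L × 174.18 g/mol × 3.78 L ÷ 1000 = 17.053 g
L-cysteine hydrochloride: 0.7 g/L × 3.78 L = 2.646 g
riboflavin: 14.2 µmol/L × 376.4 g/mol × 3.78 L ÷ 1000 = 20.204 mg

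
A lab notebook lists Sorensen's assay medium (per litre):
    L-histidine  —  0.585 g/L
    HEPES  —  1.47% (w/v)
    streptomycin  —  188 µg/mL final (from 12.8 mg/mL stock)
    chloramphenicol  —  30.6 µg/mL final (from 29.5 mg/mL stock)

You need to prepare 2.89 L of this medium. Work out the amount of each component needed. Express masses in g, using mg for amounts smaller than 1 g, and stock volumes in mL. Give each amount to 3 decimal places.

L-histidine 1.691 g; HEPES 42.483 g; streptomycin 42.447 mL; chloramphenicol 2.998 mL

Working volume: 2.89 L.
L-histidine: 0.585 g/L × 2.89 L = 1.691 g
HEPES: 1.47 g per 100 mL × 2890 mL ÷ 100 = 42.483 g
streptomycin: V = C2·V2/C1 = 188 µg/mL × 2890 mL ÷ 12800 µg/mL = 42.447 mL
chloramphenicol: V = C2·V2/C1 = 30.6 µg/mL × 2890 mL ÷ 29500 µg/mL = 2.998 mL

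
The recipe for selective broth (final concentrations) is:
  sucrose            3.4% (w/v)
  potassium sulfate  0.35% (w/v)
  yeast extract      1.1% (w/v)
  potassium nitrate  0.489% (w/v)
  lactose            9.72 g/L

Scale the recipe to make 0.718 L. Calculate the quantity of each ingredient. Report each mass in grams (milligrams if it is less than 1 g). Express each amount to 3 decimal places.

Working volume: 0.718 L.
sucrose: 3.4 g per 100 mL × 718 mL ÷ 100 = 24.412 g
potassium sulfate: 0.35% w/v = 3.5 g/L → 3.5 × 0.718 L = 2.513 g
yeast extract: 1.1 g per 100 mL × 718 mL ÷ 100 = 7.898 g
potassium nitrate: 0.489% w/v = 4.89 g/L → 4.89 × 0.718 L = 3.511 g
lactose: 9.72 g/L × 0.718 L = 6.979 g

sucrose 24.412 g; potassium sulfate 2.513 g; yeast extract 7.898 g; potassium nitrate 3.511 g; lactose 6.979 g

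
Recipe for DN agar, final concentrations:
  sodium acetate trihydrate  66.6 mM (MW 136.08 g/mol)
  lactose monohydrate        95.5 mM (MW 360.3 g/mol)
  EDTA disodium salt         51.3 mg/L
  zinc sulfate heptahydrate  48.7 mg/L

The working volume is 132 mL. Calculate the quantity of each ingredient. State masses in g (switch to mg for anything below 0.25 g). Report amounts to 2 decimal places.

Target volume = 132 mL = 0.132 L.
sodium acetate trihydrate: 66.6 mmol/L × 136.08 g/mol × 0.132 L ÷ 1000 = 1.20 g
lactose monohydrate: 95.5 mmol/L × 360.3 g/mol × 0.132 L ÷ 1000 = 4.54 g
EDTA disodium salt: 51.3 mg/L × 0.132 L = 6.77 mg
zinc sulfate heptahydrate: 48.7 mg/L × 0.132 L = 6.43 mg

sodium acetate trihydrate 1.20 g; lactose monohydrate 4.54 g; EDTA disodium salt 6.77 mg; zinc sulfate heptahydrate 6.43 mg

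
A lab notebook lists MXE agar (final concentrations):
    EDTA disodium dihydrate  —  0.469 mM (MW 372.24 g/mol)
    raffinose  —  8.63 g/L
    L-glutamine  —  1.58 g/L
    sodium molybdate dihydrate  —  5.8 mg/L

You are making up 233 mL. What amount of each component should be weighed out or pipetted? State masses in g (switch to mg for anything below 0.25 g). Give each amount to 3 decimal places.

Target volume = 233 mL = 0.233 L.
EDTA disodium dihydrate: 0.469 mmol/L × 372.24 mg/mmol × 0.233 L = 40.677 mg
raffinose: 8.63 g/L × 0.233 L = 2.011 g
L-glutamine: 1.58 g/L × 0.233 L = 0.368 g
sodium molybdate dihydrate: 5.8 mg/L × 0.233 L = 1.351 mg

EDTA disodium dihydrate 40.677 mg; raffinose 2.011 g; L-glutamine 0.368 g; sodium molybdate dihydrate 1.351 mg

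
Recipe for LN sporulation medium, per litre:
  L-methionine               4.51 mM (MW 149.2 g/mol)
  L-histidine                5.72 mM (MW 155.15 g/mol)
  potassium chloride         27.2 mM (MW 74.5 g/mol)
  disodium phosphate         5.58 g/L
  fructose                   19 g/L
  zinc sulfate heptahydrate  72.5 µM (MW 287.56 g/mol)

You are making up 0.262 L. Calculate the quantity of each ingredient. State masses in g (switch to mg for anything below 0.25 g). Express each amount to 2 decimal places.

Scale factor relative to 1 L: 0.262.
L-methionine: 4.51 mmol/L × 149.2 mg/mmol × 0.262 L = 176.30 mg
L-histidine: 5.72 mmol/L × 155.15 mg/mmol × 0.262 L = 232.51 mg
potassium chloride: 27.2 mmol/L × 74.5 g/mol × 0.262 L ÷ 1000 = 0.53 g
disodium phosphate: 5.58 g/L × 0.262 L = 1.46 g
fructose: 19 g/L × 0.262 L = 4.98 g
zinc sulfate heptahydrate: 72.5 µmol/L × 287.56 g/mol × 0.262 L ÷ 1000 = 5.46 mg

L-methionine 176.30 mg; L-histidine 232.51 mg; potassium chloride 0.53 g; disodium phosphate 1.46 g; fructose 4.98 g; zinc sulfate heptahydrate 5.46 mg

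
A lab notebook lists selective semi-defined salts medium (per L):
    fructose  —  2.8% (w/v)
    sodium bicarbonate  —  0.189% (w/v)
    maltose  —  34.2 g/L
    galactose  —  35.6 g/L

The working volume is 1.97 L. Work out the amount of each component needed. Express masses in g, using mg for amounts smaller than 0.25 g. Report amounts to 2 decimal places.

Scale factor relative to 1 L: 1.97.
fructose: 2.8 g per 100 mL × 1970 mL ÷ 100 = 55.16 g
sodium bicarbonate: 0.189 g per 100 mL × 1970 mL ÷ 100 = 3.72 g
maltose: 34.2 g/L × 1.97 L = 67.37 g
galactose: 35.6 g/L × 1.97 L = 70.13 g

fructose 55.16 g; sodium bicarbonate 3.72 g; maltose 67.37 g; galactose 70.13 g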